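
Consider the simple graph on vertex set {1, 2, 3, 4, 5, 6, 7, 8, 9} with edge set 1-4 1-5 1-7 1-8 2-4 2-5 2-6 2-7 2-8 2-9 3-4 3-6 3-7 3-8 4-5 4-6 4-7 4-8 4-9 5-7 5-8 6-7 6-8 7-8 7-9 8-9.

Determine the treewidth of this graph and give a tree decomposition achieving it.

Treewidth 4.
One such decomposition:
Bags: B1 = {2, 4, 6, 7, 8}  B2 = {2, 4, 5, 7, 8}  B3 = {2, 4, 7, 8, 9}  B4 = {3, 4, 6, 7, 8}  B5 = {1, 4, 5, 7, 8}
Tree: B1–B2, B1–B3, B1–B4, B2–B5

Each bag holds 5 vertices, so the decomposition has width 4, which upper-bounds the treewidth. Conversely, {1, 4, 5, 7, 8} is a clique of size 5, and the vertices of any clique must share a bag in every tree decomposition; so some bag has ≥ 5 vertices and tw(G) ≥ 4. Therefore the treewidth is 4.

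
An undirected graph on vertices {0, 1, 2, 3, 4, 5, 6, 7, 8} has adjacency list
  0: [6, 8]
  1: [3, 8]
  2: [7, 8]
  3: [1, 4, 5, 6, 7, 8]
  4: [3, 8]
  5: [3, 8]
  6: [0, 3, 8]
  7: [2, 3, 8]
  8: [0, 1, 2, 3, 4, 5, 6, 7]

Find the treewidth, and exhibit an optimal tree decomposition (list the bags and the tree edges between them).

Treewidth 2.
One such decomposition:
Bags: B1 = {3, 6, 8}  B2 = {3, 7, 8}  B3 = {3, 5, 8}  B4 = {2, 7, 8}  B5 = {0, 6, 8}  B6 = {3, 4, 8}  B7 = {1, 3, 8}
Tree: B1–B2, B2–B3, B2–B4, B1–B5, B1–B6, B3–B7

The largest bag has 3 vertices, giving width 2; this decomposition certifies tw(G) ≤ 2. On the other hand G contains the 3-clique {0, 6, 8}. A clique must lie in a single bag of any decomposition, so no decomposition can have width below 2. The upper and lower bounds meet at 2, so that is the treewidth.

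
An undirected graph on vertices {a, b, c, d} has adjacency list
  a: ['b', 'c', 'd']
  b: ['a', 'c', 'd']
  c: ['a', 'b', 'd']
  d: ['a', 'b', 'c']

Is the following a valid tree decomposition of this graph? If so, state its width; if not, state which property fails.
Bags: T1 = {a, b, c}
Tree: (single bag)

No — vertex d appears in no bag.

A tree decomposition must satisfy three properties: every vertex lies in some bag; for every edge, both endpoints lie together in some bag; and for every vertex, the bags containing it form a connected subtree. Here vertex d appears in no bag, so the decomposition is invalid.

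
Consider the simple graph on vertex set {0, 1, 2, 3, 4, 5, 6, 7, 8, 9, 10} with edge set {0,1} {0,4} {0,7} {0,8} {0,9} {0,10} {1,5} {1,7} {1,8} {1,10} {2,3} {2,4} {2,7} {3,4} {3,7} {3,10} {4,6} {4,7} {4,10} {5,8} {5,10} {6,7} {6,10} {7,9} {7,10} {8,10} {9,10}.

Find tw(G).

3

A width-3 tree decomposition is:
Bags: B1 = {0, 4, 7, 10}  B2 = {4, 6, 7, 10}  B3 = {3, 4, 7, 10}  B4 = {0, 1, 7, 10}  B5 = {0, 1, 8, 10}  B6 = {2, 3, 4, 7}  B7 = {1, 5, 8, 10}  B8 = {0, 7, 9, 10}
Tree: B1–B2, B2–B3, B1–B4, B4–B5, B3–B6, B5–B7, B1–B8
The largest bag has 4 vertices, giving width 3; this decomposition certifies tw(G) ≤ 3. On the other hand G contains the 4-clique {2, 3, 4, 7}. A clique must lie in a single bag of any decomposition, so no decomposition can have width below 3. Therefore the treewidth is 3.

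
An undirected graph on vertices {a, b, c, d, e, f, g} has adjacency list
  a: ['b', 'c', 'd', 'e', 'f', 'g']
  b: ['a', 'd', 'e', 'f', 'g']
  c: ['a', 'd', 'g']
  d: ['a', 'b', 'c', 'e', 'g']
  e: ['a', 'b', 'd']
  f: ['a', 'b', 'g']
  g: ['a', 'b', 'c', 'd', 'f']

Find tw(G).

A width-3 tree decomposition is:
Bags: B1 = {a, b, d, g}  B2 = {a, b, f, g}  B3 = {a, b, d, e}  B4 = {a, c, d, g}
Tree: B1–B2, B1–B3, B1–B4
The largest bag has 4 vertices, giving width 3; this decomposition certifies tw(G) ≤ 3. For the lower bound, the 4 vertices {a, c, d, g} are pairwise adjacent, and any tree decomposition puts a clique entirely inside one bag — forcing width ≥ 3. Hence tw(G) = 3 exactly.

3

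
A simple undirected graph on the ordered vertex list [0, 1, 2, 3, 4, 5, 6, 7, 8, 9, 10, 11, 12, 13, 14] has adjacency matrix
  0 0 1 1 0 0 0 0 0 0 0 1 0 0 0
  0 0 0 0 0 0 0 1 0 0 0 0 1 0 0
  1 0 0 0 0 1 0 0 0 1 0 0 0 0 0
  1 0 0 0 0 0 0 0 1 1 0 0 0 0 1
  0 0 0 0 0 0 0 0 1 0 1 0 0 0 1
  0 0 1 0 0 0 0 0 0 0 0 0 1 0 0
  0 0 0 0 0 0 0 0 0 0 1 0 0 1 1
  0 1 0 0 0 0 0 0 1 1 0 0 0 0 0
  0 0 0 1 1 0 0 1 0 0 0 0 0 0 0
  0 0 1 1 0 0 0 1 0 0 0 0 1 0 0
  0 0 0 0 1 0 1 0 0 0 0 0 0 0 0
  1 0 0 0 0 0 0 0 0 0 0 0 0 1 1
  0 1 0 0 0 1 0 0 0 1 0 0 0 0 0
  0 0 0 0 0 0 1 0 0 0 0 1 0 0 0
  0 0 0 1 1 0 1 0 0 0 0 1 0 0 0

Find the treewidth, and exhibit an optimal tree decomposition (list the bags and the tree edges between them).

Each bag holds 4 vertices, so the decomposition has width 3, which upper-bounds the treewidth. For the lower bound: the 4 vertex sets {1,5,12}, {7}, {9}, {0,2,3,8} are disjoint, each induces a connected subgraph, and every pair is joined by at least one edge of G. Contracting each set to a single vertex therefore yields K_{4} as a minor, and since treewidth is minor-monotone, tw(G) ≥ tw(K_{4}) = 3. Combining the bounds, tw(G) = 3.

Treewidth 3.
One optimal decomposition is:
Bags: B1 = {1, 5, 7, 12}  B2 = {5, 7, 9, 12}  B3 = {2, 5, 7, 9}  B4 = {2, 7, 8, 9}  B5 = {2, 3, 8, 9}  B6 = {0, 2, 3, 8}  B7 = {0, 3, 4, 8}  B8 = {0, 3, 4, 14}  B9 = {0, 4, 11, 14}  B10 = {4, 10, 11, 14}  B11 = {6, 10, 11, 14}  B12 = {6, 10, 11, 13}
Tree: B1–B2, B2–B3, B3–B4, B4–B5, B5–B6, B6–B7, B7–B8, B8–B9, B9–B10, B10–B11, B11–B12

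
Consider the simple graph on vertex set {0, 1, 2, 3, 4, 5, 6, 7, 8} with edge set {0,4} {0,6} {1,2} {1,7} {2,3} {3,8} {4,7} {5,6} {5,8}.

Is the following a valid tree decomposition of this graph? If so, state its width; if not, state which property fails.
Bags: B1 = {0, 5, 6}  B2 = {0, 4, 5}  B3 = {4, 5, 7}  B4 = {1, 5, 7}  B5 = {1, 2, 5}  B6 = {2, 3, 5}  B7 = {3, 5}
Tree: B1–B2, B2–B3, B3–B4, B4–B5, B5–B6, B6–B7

No — vertex 8 appears in no bag.

A tree decomposition must satisfy three properties: every vertex lies in some bag; for every edge, both endpoints lie together in some bag; and for every vertex, the bags containing it form a connected subtree. Here vertex 8 appears in no bag, so the decomposition is invalid.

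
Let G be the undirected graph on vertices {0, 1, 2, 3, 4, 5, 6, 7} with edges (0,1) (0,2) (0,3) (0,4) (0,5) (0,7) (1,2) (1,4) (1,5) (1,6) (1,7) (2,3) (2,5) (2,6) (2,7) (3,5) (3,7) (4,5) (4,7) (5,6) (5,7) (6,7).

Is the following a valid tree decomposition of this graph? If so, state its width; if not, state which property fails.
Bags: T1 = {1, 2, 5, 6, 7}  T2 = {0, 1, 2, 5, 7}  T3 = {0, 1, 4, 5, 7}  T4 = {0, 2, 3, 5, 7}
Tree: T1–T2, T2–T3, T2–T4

Every vertex of G appears in some bag (union = {0, 1, 2, 3, 4, 5, 6, 7}); every edge is covered by a bag; and for each vertex v the set of bags containing v is connected in the bag tree. The decomposition is therefore valid. The largest bag has 5 vertices, so the width is 4.

Yes; width 4.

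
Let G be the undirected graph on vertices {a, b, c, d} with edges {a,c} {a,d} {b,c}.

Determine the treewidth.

1

A width-1 tree decomposition is:
Bags: B1 = {a, c}  B2 = {a, d}  B3 = {b, c}
Tree: B1–B2, B1–B3
Every bag has size at most 2, so the width is 2 − 1 = 1 and tw(G) ≤ 1. Since G has at least one edge (e.g. a–c), it is not an edgeless graph, so tw(G) ≥ 1. The upper and lower bounds meet at 1, so that is the treewidth.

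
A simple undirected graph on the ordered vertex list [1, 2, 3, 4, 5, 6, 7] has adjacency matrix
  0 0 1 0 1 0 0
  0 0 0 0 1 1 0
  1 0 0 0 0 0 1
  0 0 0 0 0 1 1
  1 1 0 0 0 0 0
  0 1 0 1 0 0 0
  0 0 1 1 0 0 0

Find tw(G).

A width-2 tree decomposition is:
Bags: B1 = {1, 3, 5}  B2 = {2, 3, 5}  B3 = {2, 3, 6}  B4 = {3, 4, 6}  B5 = {3, 4, 7}
Tree: B1–B2, B2–B3, B3–B4, B4–B5
The largest bag has 3 vertices, giving width 2; this decomposition certifies tw(G) ≤ 2. The edges 3–1–5–2–6–4–7–3 form a cycle, so G is not a tree and its treewidth is at least 2. Hence tw(G) = 2 exactly.

2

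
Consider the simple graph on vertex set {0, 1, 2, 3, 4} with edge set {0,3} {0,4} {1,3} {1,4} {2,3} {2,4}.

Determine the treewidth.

A width-2 tree decomposition is:
Bags: B1 = {1, 3, 4}  B2 = {2, 3, 4}  B3 = {0, 3, 4}
Tree: B1–B2, B2–B3
Each bag holds 3 vertices, so the decomposition has width 2, which upper-bounds the treewidth. For the lower bound, G contains the cycle 4–1–3–2–4, so G is not a forest; only forests have treewidth ≤ 1, hence tw(G) ≥ 2. Hence tw(G) = 2 exactly.

2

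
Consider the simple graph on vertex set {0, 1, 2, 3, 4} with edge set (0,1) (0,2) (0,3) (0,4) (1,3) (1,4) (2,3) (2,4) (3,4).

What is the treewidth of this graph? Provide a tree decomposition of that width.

Every bag has size at most 4, so the width is 4 − 1 = 3 and tw(G) ≤ 3. On the other hand G contains the 4-clique {0, 1, 3, 4}. A clique must lie in a single bag of any decomposition, so no decomposition can have width below 3. Hence tw(G) = 3 exactly.

Treewidth 3.
One such decomposition:
Bags: B1 = {0, 2, 3, 4}  B2 = {0, 1, 3, 4}
Tree: B1–B2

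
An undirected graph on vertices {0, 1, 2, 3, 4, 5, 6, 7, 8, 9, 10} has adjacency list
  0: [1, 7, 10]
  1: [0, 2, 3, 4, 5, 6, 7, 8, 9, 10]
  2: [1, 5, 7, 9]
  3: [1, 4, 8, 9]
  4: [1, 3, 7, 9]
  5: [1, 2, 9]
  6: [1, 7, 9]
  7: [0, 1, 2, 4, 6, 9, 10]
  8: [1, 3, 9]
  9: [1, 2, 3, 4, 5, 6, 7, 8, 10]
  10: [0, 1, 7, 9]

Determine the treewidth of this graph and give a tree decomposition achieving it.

Each bag holds 4 vertices, so the decomposition has width 3, which upper-bounds the treewidth. Conversely, {0, 1, 7, 10} is a clique of size 4, and the vertices of any clique must share a bag in every tree decomposition; so some bag has ≥ 4 vertices and tw(G) ≥ 3. The upper and lower bounds meet at 3, so that is the treewidth.

Treewidth 3.
Bags: B1 = {1, 6, 7, 9}  B2 = {1, 2, 7, 9}  B3 = {1, 4, 7, 9}  B4 = {1, 7, 9, 10}  B5 = {0, 1, 7, 10}  B6 = {1, 2, 5, 9}  B7 = {1, 3, 4, 9}  B8 = {1, 3, 8, 9}
Tree: B1–B2, B2–B3, B3–B4, B4–B5, B2–B6, B3–B7, B7–B8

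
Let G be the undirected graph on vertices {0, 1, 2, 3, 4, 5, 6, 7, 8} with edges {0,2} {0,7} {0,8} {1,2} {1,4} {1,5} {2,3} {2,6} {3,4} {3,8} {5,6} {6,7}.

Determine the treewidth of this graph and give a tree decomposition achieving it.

Treewidth 3.
One optimal decomposition is:
Bags: B1 = {0, 3, 4, 8}  B2 = {0, 2, 3, 4}  B3 = {0, 1, 2, 4}  B4 = {0, 1, 2, 7}  B5 = {1, 2, 6, 7}  B6 = {1, 5, 6, 7}
Tree: B1–B2, B2–B3, B3–B4, B4–B5, B5–B6

Every bag has size at most 4, so the width is 4 − 1 = 3 and tw(G) ≤ 3. For the lower bound: the 4 vertex sets {3,4,8}, {0}, {2}, {1,5,6,7} are disjoint, each induces a connected subgraph, and every pair is joined by at least one edge of G. Contracting each set to a single vertex therefore yields K_{4} as a minor, and since treewidth is minor-monotone, tw(G) ≥ tw(K_{4}) = 3. Hence tw(G) = 3 exactly.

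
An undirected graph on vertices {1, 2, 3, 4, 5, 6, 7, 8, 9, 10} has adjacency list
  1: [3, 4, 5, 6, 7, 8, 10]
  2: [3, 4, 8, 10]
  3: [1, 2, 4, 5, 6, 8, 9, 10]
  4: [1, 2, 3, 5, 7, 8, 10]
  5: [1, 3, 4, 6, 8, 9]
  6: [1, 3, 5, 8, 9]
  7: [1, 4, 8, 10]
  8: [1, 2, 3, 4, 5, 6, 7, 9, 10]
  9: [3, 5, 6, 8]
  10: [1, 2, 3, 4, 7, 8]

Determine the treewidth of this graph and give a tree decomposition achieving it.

Every bag has size at most 5, so the width is 5 − 1 = 4 and tw(G) ≤ 4. Conversely, {1, 3, 4, 8, 10} is a clique of size 5, and the vertices of any clique must share a bag in every tree decomposition; so some bag has ≥ 5 vertices and tw(G) ≥ 4. Hence tw(G) = 4 exactly.

Treewidth 4.
One such decomposition:
Bags: B1 = {1, 3, 4, 8, 10}  B2 = {1, 3, 4, 5, 8}  B3 = {2, 3, 4, 8, 10}  B4 = {1, 3, 5, 6, 8}  B5 = {1, 4, 7, 8, 10}  B6 = {3, 5, 6, 8, 9}
Tree: B1–B2, B1–B3, B2–B4, B1–B5, B4–B6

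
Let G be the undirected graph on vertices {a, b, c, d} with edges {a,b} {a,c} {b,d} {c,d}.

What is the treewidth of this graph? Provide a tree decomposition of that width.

Treewidth 2.
One such decomposition:
Bags: B1 = {a, b, d}  B2 = {a, c, d}
Tree: B1–B2

Each bag holds 3 vertices, so the decomposition has width 2, which upper-bounds the treewidth. The edges a–b–d–c–a form a cycle, so G is not a tree and its treewidth is at least 2. Combining the bounds, tw(G) = 2.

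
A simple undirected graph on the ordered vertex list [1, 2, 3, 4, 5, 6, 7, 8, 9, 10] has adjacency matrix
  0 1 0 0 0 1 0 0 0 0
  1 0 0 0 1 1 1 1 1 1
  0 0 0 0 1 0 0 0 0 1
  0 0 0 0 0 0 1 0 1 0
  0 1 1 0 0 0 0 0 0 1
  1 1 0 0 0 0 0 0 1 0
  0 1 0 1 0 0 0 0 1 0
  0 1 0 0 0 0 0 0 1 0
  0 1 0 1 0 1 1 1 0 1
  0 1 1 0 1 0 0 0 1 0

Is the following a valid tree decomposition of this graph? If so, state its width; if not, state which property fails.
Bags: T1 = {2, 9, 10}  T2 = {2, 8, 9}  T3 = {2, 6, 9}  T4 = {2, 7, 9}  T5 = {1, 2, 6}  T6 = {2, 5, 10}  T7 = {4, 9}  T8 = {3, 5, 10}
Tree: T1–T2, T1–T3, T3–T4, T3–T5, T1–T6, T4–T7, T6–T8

A tree decomposition must satisfy three properties: every vertex lies in some bag; for every edge, both endpoints lie together in some bag; and for every vertex, the bags containing it form a connected subtree. Here edge (7,4) lies in no bag, so the decomposition is invalid.

No — edge (7,4) lies in no bag.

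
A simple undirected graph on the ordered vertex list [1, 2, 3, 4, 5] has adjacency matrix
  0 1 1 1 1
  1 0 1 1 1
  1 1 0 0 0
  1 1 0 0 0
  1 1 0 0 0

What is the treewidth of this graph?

A width-2 tree decomposition is:
Bags: B1 = {1, 2, 4}  B2 = {1, 2, 5}  B3 = {1, 2, 3}
Tree: B1–B2, B2–B3
Every bag has size at most 3, so the width is 3 − 1 = 2 and tw(G) ≤ 2. On the other hand G contains the 3-clique {1, 2, 3}. A clique must lie in a single bag of any decomposition, so no decomposition can have width below 2. Combining the bounds, tw(G) = 2.

2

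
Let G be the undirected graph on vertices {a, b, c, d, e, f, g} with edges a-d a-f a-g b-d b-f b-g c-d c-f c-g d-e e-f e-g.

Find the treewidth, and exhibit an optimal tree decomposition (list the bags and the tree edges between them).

Each bag holds 4 vertices, so the decomposition has width 3, which upper-bounds the treewidth. For the lower bound: the 4 vertex sets {b,g}, {a,d}, {f}, {e} are disjoint, each induces a connected subgraph, and every pair is joined by at least one edge of G. Contracting each set to a single vertex therefore yields K_{4} as a minor, and since treewidth is minor-monotone, tw(G) ≥ tw(K_{4}) = 3. The upper and lower bounds meet at 3, so that is the treewidth.

Treewidth 3.
One such decomposition:
Bags: B1 = {b, d, f, g}  B2 = {a, d, f, g}  B3 = {d, e, f, g}  B4 = {c, d, f, g}
Tree: B1–B2, B2–B3, B3–B4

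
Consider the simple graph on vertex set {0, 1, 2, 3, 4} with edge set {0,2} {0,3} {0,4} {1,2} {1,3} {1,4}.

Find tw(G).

A width-2 tree decomposition is:
Bags: B1 = {0, 1, 2}  B2 = {0, 1, 3}  B3 = {0, 1, 4}
Tree: B1–B2, B2–B3
Every bag has size at most 3, so the width is 3 − 1 = 2 and tw(G) ≤ 2. The edges 2–0–3–1–2 form a cycle, so G is not a tree and its treewidth is at least 2. Hence tw(G) = 2 exactly.

2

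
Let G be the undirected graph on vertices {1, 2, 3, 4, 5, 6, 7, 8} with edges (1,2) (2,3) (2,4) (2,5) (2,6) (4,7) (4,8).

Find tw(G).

1

A width-1 tree decomposition is:
Bags: B1 = {2, 4}  B2 = {1, 2}  B3 = {2, 3}  B4 = {2, 5}  B5 = {4, 7}  B6 = {4, 8}  B7 = {2, 6}
Tree: B1–B2, B2–B3, B1–B4, B1–B5, B1–B6, B4–B7
The largest bag has 2 vertices, giving width 1; this decomposition certifies tw(G) ≤ 1. Since G has at least one edge (e.g. 2–4), it is not an edgeless graph, so tw(G) ≥ 1. Combining the bounds, tw(G) = 1.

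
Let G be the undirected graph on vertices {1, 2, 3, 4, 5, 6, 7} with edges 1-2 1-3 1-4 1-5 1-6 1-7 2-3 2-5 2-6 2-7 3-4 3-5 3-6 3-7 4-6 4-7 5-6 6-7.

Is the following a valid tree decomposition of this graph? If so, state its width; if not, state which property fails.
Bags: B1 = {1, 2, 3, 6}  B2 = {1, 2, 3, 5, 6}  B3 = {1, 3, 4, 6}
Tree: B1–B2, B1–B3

No — vertex 7 appears in no bag.

A tree decomposition must satisfy three properties: every vertex lies in some bag; for every edge, both endpoints lie together in some bag; and for every vertex, the bags containing it form a connected subtree. Here vertex 7 appears in no bag, so the decomposition is invalid.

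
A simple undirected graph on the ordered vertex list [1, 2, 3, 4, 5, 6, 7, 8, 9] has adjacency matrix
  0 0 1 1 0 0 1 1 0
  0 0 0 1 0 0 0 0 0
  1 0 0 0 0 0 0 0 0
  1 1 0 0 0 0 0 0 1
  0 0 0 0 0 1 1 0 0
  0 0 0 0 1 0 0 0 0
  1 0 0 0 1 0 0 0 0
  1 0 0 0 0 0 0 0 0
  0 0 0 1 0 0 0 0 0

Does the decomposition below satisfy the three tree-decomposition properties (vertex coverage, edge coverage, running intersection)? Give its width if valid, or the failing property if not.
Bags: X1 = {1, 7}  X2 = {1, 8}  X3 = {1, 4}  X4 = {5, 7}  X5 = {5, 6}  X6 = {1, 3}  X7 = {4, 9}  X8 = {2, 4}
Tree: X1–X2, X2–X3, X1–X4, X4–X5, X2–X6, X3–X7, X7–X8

Every vertex of G appears in some bag (union = {1, 2, 3, 4, 5, 6, 7, 8, 9}); every edge is covered by a bag; and for each vertex v the set of bags containing v is connected in the bag tree. The decomposition is therefore valid. The largest bag has 2 vertices, so the width is 1.

Yes; width 1.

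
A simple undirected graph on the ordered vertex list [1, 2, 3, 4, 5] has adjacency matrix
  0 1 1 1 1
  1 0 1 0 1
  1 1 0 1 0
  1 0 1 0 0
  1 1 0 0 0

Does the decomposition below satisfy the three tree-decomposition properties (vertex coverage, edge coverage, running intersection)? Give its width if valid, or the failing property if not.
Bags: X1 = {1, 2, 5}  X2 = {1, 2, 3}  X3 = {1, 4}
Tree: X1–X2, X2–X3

A tree decomposition must satisfy three properties: every vertex lies in some bag; for every edge, both endpoints lie together in some bag; and for every vertex, the bags containing it form a connected subtree. Here edge (3,4) lies in no bag, so the decomposition is invalid.

No — edge (3,4) lies in no bag.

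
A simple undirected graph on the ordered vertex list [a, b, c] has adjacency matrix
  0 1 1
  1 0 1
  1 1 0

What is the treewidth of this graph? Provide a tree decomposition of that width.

Treewidth 2.
One such decomposition:
Bags: B1 = {a, b, c}
Tree: (single bag)

With just one bag of size 3, the width is 3 − 1 = 2, so tw(G) ≤ 2. For the lower bound, the 3 vertices {a, b, c} are pairwise adjacent, and any tree decomposition puts a clique entirely inside one bag — forcing width ≥ 2. Combining the bounds, tw(G) = 2.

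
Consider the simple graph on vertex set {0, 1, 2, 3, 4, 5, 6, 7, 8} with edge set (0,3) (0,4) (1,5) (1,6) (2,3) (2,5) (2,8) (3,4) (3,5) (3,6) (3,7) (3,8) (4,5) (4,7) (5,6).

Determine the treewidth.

A width-2 tree decomposition is:
Bags: B1 = {2, 3, 5}  B2 = {3, 5, 6}  B3 = {2, 3, 8}  B4 = {1, 5, 6}  B5 = {3, 4, 5}  B6 = {0, 3, 4}  B7 = {3, 4, 7}
Tree: B1–B2, B1–B3, B2–B4, B2–B5, B5–B6, B6–B7
The largest bag has 3 vertices, giving width 2; this decomposition certifies tw(G) ≤ 2. For the lower bound, the 3 vertices {1, 5, 6} are pairwise adjacent, and any tree decomposition puts a clique entirely inside one bag — forcing width ≥ 2. Therefore the treewidth is 2.

2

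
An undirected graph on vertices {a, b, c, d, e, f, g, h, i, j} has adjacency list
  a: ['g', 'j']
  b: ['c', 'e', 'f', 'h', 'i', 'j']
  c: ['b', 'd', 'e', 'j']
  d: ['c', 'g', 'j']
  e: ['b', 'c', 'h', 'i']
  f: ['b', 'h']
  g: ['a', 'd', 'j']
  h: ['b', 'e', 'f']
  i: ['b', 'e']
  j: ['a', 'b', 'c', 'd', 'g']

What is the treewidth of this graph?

A width-2 tree decomposition is:
Bags: B1 = {b, c, j}  B2 = {b, c, e}  B3 = {b, e, h}  B4 = {b, f, h}  B5 = {c, d, j}  B6 = {d, g, j}  B7 = {a, g, j}  B8 = {b, e, i}
Tree: B1–B2, B2–B3, B3–B4, B1–B5, B5–B6, B6–B7, B2–B8
Each bag holds 3 vertices, so the decomposition has width 2, which upper-bounds the treewidth. Conversely, {d, g, j} is a clique of size 3, and the vertices of any clique must share a bag in every tree decomposition; so some bag has ≥ 3 vertices and tw(G) ≥ 2. Hence tw(G) = 2 exactly.

2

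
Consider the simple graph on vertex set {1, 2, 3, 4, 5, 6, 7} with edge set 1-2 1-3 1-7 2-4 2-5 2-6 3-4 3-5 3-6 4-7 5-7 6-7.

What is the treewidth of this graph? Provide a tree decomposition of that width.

Treewidth 3.
One optimal decomposition is:
Bags: B1 = {2, 3, 6, 7}  B2 = {2, 3, 4, 7}  B3 = {1, 2, 3, 7}  B4 = {2, 3, 5, 7}
Tree: B1–B2, B2–B3, B3–B4

Each bag holds 4 vertices, so the decomposition has width 3, which upper-bounds the treewidth. For the lower bound: the 4 vertex sets {3,6}, {2,4}, {7}, {1} are disjoint, each induces a connected subgraph, and every pair is joined by at least one edge of G. Contracting each set to a single vertex therefore yields K_{4} as a minor, and since treewidth is minor-monotone, tw(G) ≥ tw(K_{4}) = 3. The upper and lower bounds meet at 3, so that is the treewidth.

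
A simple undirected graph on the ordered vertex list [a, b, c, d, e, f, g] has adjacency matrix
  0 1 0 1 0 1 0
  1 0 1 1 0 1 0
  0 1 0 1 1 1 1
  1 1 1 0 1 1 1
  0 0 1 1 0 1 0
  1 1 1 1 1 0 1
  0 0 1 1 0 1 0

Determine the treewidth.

3

A width-3 tree decomposition is:
Bags: B1 = {b, c, d, f}  B2 = {c, d, e, f}  B3 = {a, b, d, f}  B4 = {c, d, f, g}
Tree: B1–B2, B1–B3, B2–B4
The largest bag has 4 vertices, giving width 3; this decomposition certifies tw(G) ≤ 3. On the other hand G contains the 4-clique {c, d, f, g}. A clique must lie in a single bag of any decomposition, so no decomposition can have width below 3. Combining the bounds, tw(G) = 3.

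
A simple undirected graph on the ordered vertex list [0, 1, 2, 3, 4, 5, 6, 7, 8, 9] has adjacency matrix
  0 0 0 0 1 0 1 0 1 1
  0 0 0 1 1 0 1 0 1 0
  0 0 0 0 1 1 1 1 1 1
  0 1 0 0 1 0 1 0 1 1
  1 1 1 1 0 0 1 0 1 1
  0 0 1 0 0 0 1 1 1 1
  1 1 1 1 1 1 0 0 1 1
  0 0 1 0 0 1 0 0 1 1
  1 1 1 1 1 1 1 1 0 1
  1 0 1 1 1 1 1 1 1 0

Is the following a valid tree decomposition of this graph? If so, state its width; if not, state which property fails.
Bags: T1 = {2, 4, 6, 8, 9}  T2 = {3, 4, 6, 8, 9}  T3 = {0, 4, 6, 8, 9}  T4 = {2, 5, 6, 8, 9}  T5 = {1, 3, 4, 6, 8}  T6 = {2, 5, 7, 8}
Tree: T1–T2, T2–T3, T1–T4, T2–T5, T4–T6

A tree decomposition must satisfy three properties: every vertex lies in some bag; for every edge, both endpoints lie together in some bag; and for every vertex, the bags containing it form a connected subtree. Here edge (9,7) lies in no bag, so the decomposition is invalid.

No — edge (9,7) lies in no bag.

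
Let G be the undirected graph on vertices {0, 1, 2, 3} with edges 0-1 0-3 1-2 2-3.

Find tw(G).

A width-2 tree decomposition is:
Bags: B1 = {0, 1, 2}  B2 = {0, 2, 3}
Tree: B1–B2
Every bag has size at most 3, so the width is 3 − 1 = 2 and tw(G) ≤ 2. For the lower bound, G contains the cycle 0–1–2–3–0, so G is not a forest; only forests have treewidth ≤ 1, hence tw(G) ≥ 2. Hence tw(G) = 2 exactly.

2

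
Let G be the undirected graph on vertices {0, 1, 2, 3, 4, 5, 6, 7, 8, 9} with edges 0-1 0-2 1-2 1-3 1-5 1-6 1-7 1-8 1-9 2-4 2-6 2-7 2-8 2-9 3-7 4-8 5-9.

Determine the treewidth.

2

A width-2 tree decomposition is:
Bags: B1 = {1, 2, 9}  B2 = {1, 2, 8}  B3 = {0, 1, 2}  B4 = {1, 2, 7}  B5 = {1, 3, 7}  B6 = {1, 2, 6}  B7 = {2, 4, 8}  B8 = {1, 5, 9}
Tree: B1–B2, B2–B3, B2–B4, B4–B5, B2–B6, B2–B7, B1–B8
The largest bag has 3 vertices, giving width 2; this decomposition certifies tw(G) ≤ 2. On the other hand G contains the 3-clique {0, 1, 2}. A clique must lie in a single bag of any decomposition, so no decomposition can have width below 2. Hence tw(G) = 2 exactly.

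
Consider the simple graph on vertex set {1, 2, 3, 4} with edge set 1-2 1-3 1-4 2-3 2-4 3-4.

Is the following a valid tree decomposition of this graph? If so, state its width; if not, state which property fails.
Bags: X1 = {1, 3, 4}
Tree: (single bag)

A tree decomposition must satisfy three properties: every vertex lies in some bag; for every edge, both endpoints lie together in some bag; and for every vertex, the bags containing it form a connected subtree. Here vertex 2 appears in no bag, so the decomposition is invalid.

No — vertex 2 appears in no bag.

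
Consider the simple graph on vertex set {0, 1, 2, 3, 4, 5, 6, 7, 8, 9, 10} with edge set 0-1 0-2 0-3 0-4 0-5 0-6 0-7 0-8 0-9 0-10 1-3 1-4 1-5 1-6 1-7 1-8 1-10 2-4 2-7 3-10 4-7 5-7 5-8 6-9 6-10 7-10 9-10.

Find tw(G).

A width-3 tree decomposition is:
Bags: B1 = {0, 2, 4, 7}  B2 = {0, 1, 4, 7}  B3 = {0, 1, 5, 7}  B4 = {0, 1, 7, 10}  B5 = {0, 1, 5, 8}  B6 = {0, 1, 6, 10}  B7 = {0, 1, 3, 10}  B8 = {0, 6, 9, 10}
Tree: B1–B2, B2–B3, B3–B4, B3–B5, B4–B6, B6–B7, B6–B8
The largest bag has 4 vertices, giving width 3; this decomposition certifies tw(G) ≤ 3. For the lower bound, the 4 vertices {0, 1, 5, 8} are pairwise adjacent, and any tree decomposition puts a clique entirely inside one bag — forcing width ≥ 3. Hence tw(G) = 3 exactly.

3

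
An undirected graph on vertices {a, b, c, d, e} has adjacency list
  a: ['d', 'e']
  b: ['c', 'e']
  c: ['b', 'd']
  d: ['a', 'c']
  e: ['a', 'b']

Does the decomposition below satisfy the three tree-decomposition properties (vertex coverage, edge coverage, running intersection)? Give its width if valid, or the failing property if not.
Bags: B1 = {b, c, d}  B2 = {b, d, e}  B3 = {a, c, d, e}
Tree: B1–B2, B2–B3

No — bags containing vertex c are not connected in the tree.

A tree decomposition must satisfy three properties: every vertex lies in some bag; for every edge, both endpoints lie together in some bag; and for every vertex, the bags containing it form a connected subtree. Here bags containing vertex c are not connected in the tree, so the decomposition is invalid.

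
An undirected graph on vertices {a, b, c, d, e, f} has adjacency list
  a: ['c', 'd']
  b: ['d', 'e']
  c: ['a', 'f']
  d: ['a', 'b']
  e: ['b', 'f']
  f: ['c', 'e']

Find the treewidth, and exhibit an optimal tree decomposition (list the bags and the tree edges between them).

Treewidth 2.
One optimal decomposition is:
Bags: B1 = {b, d, e}  B2 = {d, e, f}  B3 = {c, d, f}  B4 = {a, c, d}
Tree: B1–B2, B2–B3, B3–B4

Each bag holds 3 vertices, so the decomposition has width 2, which upper-bounds the treewidth. The edges d–b–e–f–c–a–d form a cycle, so G is not a tree and its treewidth is at least 2. Hence tw(G) = 2 exactly.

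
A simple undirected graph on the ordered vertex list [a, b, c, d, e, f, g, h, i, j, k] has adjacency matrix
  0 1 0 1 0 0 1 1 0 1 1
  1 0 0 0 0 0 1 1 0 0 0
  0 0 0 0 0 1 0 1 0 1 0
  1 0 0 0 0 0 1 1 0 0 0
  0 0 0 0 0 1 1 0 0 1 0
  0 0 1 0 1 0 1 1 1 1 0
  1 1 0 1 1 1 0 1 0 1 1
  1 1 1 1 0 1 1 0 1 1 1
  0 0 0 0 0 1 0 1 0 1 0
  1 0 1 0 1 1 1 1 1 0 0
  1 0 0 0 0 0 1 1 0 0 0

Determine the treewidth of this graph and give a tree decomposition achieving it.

The largest bag has 4 vertices, giving width 3; this decomposition certifies tw(G) ≤ 3. Conversely, {e, f, g, j} is a clique of size 4, and the vertices of any clique must share a bag in every tree decomposition; so some bag has ≥ 4 vertices and tw(G) ≥ 3. Combining the bounds, tw(G) = 3.

Treewidth 3.
One optimal decomposition is:
Bags: B1 = {f, g, h, j}  B2 = {a, g, h, j}  B3 = {c, f, h, j}  B4 = {e, f, g, j}  B5 = {f, h, i, j}  B6 = {a, g, h, k}  B7 = {a, b, g, h}  B8 = {a, d, g, h}
Tree: B1–B2, B1–B3, B1–B4, B3–B5, B2–B6, B2–B7, B6–B8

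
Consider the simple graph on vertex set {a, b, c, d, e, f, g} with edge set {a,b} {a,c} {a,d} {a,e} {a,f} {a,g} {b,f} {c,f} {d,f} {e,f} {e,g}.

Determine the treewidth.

2

A width-2 tree decomposition is:
Bags: B1 = {a, b, f}  B2 = {a, e, f}  B3 = {a, e, g}  B4 = {a, c, f}  B5 = {a, d, f}
Tree: B1–B2, B2–B3, B2–B4, B4–B5
The largest bag has 3 vertices, giving width 2; this decomposition certifies tw(G) ≤ 2. On the other hand G contains the 3-clique {a, e, g}. A clique must lie in a single bag of any decomposition, so no decomposition can have width below 2. Hence tw(G) = 2 exactly.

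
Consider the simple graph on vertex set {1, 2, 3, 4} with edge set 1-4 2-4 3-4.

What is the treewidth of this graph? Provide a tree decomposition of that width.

Treewidth 1.
One optimal decomposition is:
Bags: B1 = {3, 4}  B2 = {2, 4}  B3 = {1, 4}
Tree: B1–B2, B1–B3

Every bag has size at most 2, so the width is 2 − 1 = 1 and tw(G) ≤ 1. Any graph with an edge has treewidth ≥ 1, and G has the edge 4–3. The upper and lower bounds meet at 1, so that is the treewidth.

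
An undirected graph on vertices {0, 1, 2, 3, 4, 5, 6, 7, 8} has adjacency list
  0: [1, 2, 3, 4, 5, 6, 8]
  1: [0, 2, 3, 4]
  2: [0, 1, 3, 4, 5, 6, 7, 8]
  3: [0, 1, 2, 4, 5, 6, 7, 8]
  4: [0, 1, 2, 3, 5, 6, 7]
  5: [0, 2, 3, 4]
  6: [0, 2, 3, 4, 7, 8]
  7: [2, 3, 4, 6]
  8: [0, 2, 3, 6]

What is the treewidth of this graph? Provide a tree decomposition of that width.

The largest bag has 5 vertices, giving width 4; this decomposition certifies tw(G) ≤ 4. Conversely, {0, 2, 3, 6, 8} is a clique of size 5, and the vertices of any clique must share a bag in every tree decomposition; so some bag has ≥ 5 vertices and tw(G) ≥ 4. The upper and lower bounds meet at 4, so that is the treewidth.

Treewidth 4.
One such decomposition:
Bags: B1 = {0, 1, 2, 3, 4}  B2 = {0, 2, 3, 4, 6}  B3 = {2, 3, 4, 6, 7}  B4 = {0, 2, 3, 4, 5}  B5 = {0, 2, 3, 6, 8}
Tree: B1–B2, B2–B3, B1–B4, B2–B5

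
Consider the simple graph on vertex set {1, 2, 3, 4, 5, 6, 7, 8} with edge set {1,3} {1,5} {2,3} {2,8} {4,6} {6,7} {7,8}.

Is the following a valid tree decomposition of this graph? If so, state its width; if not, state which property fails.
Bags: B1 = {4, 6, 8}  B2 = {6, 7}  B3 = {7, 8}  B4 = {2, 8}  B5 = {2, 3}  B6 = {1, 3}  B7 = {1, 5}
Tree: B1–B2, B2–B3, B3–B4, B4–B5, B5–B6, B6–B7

A tree decomposition must satisfy three properties: every vertex lies in some bag; for every edge, both endpoints lie together in some bag; and for every vertex, the bags containing it form a connected subtree. Here bags containing vertex 8 are not connected in the tree, so the decomposition is invalid.

No — bags containing vertex 8 are not connected in the tree.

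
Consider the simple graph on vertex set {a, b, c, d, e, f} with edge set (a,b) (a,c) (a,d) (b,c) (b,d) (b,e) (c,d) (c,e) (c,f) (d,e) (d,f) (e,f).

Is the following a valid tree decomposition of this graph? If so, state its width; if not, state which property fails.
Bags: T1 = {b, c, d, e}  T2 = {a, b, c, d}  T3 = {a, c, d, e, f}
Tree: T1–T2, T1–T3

No — bags containing vertex a are not connected in the tree.

A tree decomposition must satisfy three properties: every vertex lies in some bag; for every edge, both endpoints lie together in some bag; and for every vertex, the bags containing it form a connected subtree. Here bags containing vertex a are not connected in the tree, so the decomposition is invalid.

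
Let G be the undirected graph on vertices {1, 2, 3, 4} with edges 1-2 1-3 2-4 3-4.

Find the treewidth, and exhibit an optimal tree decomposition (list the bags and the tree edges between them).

Each bag holds 3 vertices, so the decomposition has width 2, which upper-bounds the treewidth. Since 2–4–3–1–2 is a cycle in G, G is not acyclic. Forests are exactly the graphs of treewidth ≤ 1, so tw(G) ≥ 2. Hence tw(G) = 2 exactly.

Treewidth 2.
One such decomposition:
Bags: B1 = {2, 3, 4}  B2 = {1, 2, 3}
Tree: B1–B2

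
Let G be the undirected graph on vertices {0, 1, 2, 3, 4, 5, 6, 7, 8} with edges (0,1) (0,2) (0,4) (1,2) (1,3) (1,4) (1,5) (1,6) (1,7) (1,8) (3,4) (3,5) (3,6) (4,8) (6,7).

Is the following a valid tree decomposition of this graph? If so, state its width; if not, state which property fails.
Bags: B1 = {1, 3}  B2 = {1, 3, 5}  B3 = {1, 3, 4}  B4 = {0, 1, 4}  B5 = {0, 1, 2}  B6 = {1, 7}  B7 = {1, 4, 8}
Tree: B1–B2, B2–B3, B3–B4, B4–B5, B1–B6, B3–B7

No — vertex 6 appears in no bag.

A tree decomposition must satisfy three properties: every vertex lies in some bag; for every edge, both endpoints lie together in some bag; and for every vertex, the bags containing it form a connected subtree. Here vertex 6 appears in no bag, so the decomposition is invalid.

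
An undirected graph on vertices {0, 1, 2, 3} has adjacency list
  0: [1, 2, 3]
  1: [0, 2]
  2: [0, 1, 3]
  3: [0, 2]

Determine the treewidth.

A width-2 tree decomposition is:
Bags: B1 = {0, 2, 3}  B2 = {0, 1, 2}
Tree: B1–B2
Each bag holds 3 vertices, so the decomposition has width 2, which upper-bounds the treewidth. Conversely, {0, 1, 2} is a clique of size 3, and the vertices of any clique must share a bag in every tree decomposition; so some bag has ≥ 3 vertices and tw(G) ≥ 2. Combining the bounds, tw(G) = 2.

2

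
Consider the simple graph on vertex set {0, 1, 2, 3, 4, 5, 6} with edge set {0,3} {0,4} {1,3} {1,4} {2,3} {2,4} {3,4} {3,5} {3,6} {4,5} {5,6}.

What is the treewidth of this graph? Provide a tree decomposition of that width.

Each bag holds 3 vertices, so the decomposition has width 2, which upper-bounds the treewidth. On the other hand G contains the 3-clique {0, 3, 4}. A clique must lie in a single bag of any decomposition, so no decomposition can have width below 2. The upper and lower bounds meet at 2, so that is the treewidth.

Treewidth 2.
One optimal decomposition is:
Bags: B1 = {0, 3, 4}  B2 = {2, 3, 4}  B3 = {3, 4, 5}  B4 = {3, 5, 6}  B5 = {1, 3, 4}
Tree: B1–B2, B1–B3, B3–B4, B3–B5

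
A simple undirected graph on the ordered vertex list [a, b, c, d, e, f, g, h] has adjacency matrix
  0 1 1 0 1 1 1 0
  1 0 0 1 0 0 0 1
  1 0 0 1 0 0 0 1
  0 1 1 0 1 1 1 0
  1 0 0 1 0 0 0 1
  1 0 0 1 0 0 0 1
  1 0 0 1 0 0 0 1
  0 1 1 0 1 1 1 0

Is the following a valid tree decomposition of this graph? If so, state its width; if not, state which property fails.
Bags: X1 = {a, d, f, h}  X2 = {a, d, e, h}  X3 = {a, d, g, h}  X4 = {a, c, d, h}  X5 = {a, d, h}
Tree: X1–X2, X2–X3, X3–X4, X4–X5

A tree decomposition must satisfy three properties: every vertex lies in some bag; for every edge, both endpoints lie together in some bag; and for every vertex, the bags containing it form a connected subtree. Here vertex b appears in no bag, so the decomposition is invalid.

No — vertex b appears in no bag.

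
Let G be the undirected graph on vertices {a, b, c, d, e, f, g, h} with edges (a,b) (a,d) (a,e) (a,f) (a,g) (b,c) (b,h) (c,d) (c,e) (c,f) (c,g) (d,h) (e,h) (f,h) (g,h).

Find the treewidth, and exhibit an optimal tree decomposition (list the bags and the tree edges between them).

Every bag has size at most 4, so the width is 4 − 1 = 3 and tw(G) ≤ 3. For the lower bound: the 4 vertex sets {c,g}, {e,h}, {a}, {f} are disjoint, each induces a connected subgraph, and every pair is joined by at least one edge of G. Contracting each set to a single vertex therefore yields K_{4} as a minor, and since treewidth is minor-monotone, tw(G) ≥ tw(K_{4}) = 3. Hence tw(G) = 3 exactly.

Treewidth 3.
One such decomposition:
Bags: B1 = {a, c, g, h}  B2 = {a, c, e, h}  B3 = {a, c, f, h}  B4 = {a, c, d, h}  B5 = {a, b, c, h}
Tree: B1–B2, B2–B3, B3–B4, B4–B5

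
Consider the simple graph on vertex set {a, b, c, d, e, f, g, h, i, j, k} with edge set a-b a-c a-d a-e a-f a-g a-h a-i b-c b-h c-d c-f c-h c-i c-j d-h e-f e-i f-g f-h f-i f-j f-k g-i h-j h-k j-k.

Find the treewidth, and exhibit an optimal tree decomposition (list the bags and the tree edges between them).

Treewidth 3.
One optimal decomposition is:
Bags: B1 = {a, c, f, h}  B2 = {c, f, h, j}  B3 = {a, c, f, i}  B4 = {a, b, c, h}  B5 = {f, h, j, k}  B6 = {a, e, f, i}  B7 = {a, f, g, i}  B8 = {a, c, d, h}
Tree: B1–B2, B1–B3, B1–B4, B2–B5, B3–B6, B6–B7, B1–B8

Every bag has size at most 4, so the width is 4 − 1 = 3 and tw(G) ≤ 3. For the lower bound, the 4 vertices {a, c, d, h} are pairwise adjacent, and any tree decomposition puts a clique entirely inside one bag — forcing width ≥ 3. Therefore the treewidth is 3.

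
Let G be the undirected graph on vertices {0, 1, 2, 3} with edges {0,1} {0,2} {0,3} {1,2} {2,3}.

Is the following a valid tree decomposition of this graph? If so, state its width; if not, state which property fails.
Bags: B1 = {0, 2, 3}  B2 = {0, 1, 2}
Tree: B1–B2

Checking the three conditions: (i) the bags cover all of {0, 1, 2, 3}; (ii) for each edge, some bag contains both endpoints; (iii) the bags containing any fixed vertex form a subtree. All hold, so the decomposition is valid with width 3 − 1 = 2.

Yes; width 2.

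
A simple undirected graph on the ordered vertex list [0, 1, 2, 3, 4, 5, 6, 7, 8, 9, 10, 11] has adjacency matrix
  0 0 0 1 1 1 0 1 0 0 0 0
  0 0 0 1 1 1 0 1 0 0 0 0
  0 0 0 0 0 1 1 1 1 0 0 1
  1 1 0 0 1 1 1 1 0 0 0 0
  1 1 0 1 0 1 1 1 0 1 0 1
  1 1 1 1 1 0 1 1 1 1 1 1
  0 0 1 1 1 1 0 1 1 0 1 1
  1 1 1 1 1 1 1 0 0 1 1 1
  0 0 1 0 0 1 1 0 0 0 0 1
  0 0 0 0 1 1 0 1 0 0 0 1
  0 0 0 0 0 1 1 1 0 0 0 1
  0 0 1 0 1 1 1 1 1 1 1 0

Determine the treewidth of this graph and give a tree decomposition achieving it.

Each bag holds 5 vertices, so the decomposition has width 4, which upper-bounds the treewidth. For the lower bound, the 5 vertices {2, 5, 6, 8, 11} are pairwise adjacent, and any tree decomposition puts a clique entirely inside one bag — forcing width ≥ 4. Combining the bounds, tw(G) = 4.

Treewidth 4.
One such decomposition:
Bags: B1 = {3, 4, 5, 6, 7}  B2 = {4, 5, 6, 7, 11}  B3 = {2, 5, 6, 7, 11}  B4 = {2, 5, 6, 8, 11}  B5 = {5, 6, 7, 10, 11}  B6 = {4, 5, 7, 9, 11}  B7 = {0, 3, 4, 5, 7}  B8 = {1, 3, 4, 5, 7}
Tree: B1–B2, B2–B3, B3–B4, B3–B5, B2–B6, B1–B7, B7–B8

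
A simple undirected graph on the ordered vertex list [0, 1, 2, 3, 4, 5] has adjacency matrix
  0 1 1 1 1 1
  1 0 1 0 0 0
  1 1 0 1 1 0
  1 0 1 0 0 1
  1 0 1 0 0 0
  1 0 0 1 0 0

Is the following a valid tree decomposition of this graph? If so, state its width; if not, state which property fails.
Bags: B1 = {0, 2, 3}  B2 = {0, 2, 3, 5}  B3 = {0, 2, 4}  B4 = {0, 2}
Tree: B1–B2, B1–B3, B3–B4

A tree decomposition must satisfy three properties: every vertex lies in some bag; for every edge, both endpoints lie together in some bag; and for every vertex, the bags containing it form a connected subtree. Here vertex 1 appears in no bag, so the decomposition is invalid.

No — vertex 1 appears in no bag.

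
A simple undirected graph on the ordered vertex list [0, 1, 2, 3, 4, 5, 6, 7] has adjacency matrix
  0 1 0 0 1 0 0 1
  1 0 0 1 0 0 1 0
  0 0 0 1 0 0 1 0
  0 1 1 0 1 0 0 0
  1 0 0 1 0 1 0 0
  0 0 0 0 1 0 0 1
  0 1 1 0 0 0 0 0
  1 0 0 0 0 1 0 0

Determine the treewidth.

2

A width-2 tree decomposition is:
Bags: B1 = {2, 3, 6}  B2 = {1, 3, 6}  B3 = {1, 3, 4}  B4 = {0, 1, 4}  B5 = {0, 4, 5}  B6 = {0, 5, 7}
Tree: B1–B2, B2–B3, B3–B4, B4–B5, B5–B6
Each bag holds 3 vertices, so the decomposition has width 2, which upper-bounds the treewidth. Since 2–6–1–3–2 is a cycle in G, G is not acyclic. Forests are exactly the graphs of treewidth ≤ 1, so tw(G) ≥ 2. Hence tw(G) = 2 exactly.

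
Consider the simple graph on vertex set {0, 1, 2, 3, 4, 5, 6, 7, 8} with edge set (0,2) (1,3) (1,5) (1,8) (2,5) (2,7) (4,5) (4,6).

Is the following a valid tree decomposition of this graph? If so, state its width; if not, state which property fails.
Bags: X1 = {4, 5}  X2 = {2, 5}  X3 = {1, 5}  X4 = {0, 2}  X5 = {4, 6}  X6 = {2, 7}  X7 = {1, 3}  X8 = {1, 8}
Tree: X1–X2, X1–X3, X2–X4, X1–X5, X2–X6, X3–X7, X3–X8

Checking the three conditions: (i) the bags cover all of {0, 1, 2, 3, 4, 5, 6, 7, 8}; (ii) for each edge, some bag contains both endpoints; (iii) the bags containing any fixed vertex form a subtree. All hold, so the decomposition is valid with width 2 − 1 = 1.

Yes; width 1.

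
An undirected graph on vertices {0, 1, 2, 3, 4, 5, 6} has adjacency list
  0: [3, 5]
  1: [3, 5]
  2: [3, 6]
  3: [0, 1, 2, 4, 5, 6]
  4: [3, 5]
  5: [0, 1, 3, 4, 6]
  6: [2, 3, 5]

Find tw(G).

2

A width-2 tree decomposition is:
Bags: B1 = {0, 3, 5}  B2 = {3, 5, 6}  B3 = {1, 3, 5}  B4 = {2, 3, 6}  B5 = {3, 4, 5}
Tree: B1–B2, B2–B3, B2–B4, B1–B5
Each bag holds 3 vertices, so the decomposition has width 2, which upper-bounds the treewidth. For the lower bound, the 3 vertices {2, 3, 6} are pairwise adjacent, and any tree decomposition puts a clique entirely inside one bag — forcing width ≥ 2. Therefore the treewidth is 2.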